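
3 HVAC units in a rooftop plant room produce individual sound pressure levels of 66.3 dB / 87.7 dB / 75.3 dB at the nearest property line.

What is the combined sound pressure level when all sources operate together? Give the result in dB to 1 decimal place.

Converting to relative power and adding: 10^(66.3/10) + 10^(87.7/10) + 10^(75.3/10) = 6.27e+08.
L_total = 10·log₁₀(6.27e+08) = 88.0 dB.

88.0 dB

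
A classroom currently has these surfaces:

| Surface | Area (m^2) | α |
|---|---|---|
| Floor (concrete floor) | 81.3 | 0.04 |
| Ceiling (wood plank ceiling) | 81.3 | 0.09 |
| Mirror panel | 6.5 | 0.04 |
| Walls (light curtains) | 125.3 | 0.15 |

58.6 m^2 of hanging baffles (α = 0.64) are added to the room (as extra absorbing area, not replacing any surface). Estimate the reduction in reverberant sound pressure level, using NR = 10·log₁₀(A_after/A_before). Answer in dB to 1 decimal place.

3.6 dB

A_before = Σ Sᵢαᵢ = 81.3·0.04 + 81.3·0.09 + 6.5·0.04 + 125.3·0.15 = 29.624 sabins.
Added absorption = 58.6 × 0.64 = 37.504 sabins.
New total A_after = 67.128 sabins.
Reduction = 10 log₁₀(A_after/A_before) = 10 log₁₀(2.2660) = 3.6 dB.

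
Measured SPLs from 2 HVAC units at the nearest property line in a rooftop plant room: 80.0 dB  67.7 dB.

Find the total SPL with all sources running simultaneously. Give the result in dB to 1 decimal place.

80.2 dB

Converting to relative power and adding: 10^(80.0/10) + 10^(67.7/10) = 1.059e+08.
Back to dB: 10·log₁₀ Σ = 80.2 dB.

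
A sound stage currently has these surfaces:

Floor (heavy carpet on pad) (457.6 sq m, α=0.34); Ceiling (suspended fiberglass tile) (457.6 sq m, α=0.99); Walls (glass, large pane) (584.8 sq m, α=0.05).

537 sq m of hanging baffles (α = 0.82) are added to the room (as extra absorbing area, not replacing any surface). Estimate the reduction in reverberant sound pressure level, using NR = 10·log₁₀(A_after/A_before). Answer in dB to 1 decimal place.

Equivalent absorption area: A_before = 457.6×0.34 + 457.6×0.99 + 584.8×0.05 = 637.848 sq m.
Added absorption = 537 × 0.82 = 440.340 sabins.
New total A_after = 1078.188 sabins.
Reduction = 10 log₁₀(A_after/A_before) = 10 log₁₀(1.6904) = 2.3 dB.

2.3 dB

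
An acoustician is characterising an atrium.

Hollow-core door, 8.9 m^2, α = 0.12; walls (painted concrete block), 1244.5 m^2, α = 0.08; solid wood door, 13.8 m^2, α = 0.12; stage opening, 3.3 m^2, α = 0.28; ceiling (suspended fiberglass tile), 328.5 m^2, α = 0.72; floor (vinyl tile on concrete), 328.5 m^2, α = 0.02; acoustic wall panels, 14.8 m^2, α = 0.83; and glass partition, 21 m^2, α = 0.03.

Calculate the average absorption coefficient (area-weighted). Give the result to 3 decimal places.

Total surface area S = 1963.3 m^2.
Weighted sum Σ Sα = 359.212.
ᾱ = A/S = 0.183.

0.183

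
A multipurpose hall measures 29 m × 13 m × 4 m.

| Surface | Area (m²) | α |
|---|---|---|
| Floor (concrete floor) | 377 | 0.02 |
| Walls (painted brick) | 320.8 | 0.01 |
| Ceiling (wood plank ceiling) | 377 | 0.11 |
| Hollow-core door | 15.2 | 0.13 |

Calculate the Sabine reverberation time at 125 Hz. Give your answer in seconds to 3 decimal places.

4.480 s

Summing Sᵢαᵢ: 7.540 + 3.208 + 41.470 + 1.976 → A = 54.194 sabins.
V = 29·13·4 = 1508 m³.
RT60 = 0.161 · V / A = 0.161 × 1508 / 54.194 = 4.480 s.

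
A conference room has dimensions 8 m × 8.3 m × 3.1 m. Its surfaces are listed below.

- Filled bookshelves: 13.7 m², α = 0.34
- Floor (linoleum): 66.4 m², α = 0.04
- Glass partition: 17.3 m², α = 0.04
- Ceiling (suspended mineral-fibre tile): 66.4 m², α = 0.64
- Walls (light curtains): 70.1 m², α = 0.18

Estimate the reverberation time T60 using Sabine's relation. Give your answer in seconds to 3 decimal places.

A = Σ Sᵢαᵢ = 13.7·0.34 + 66.4·0.04 + 17.3·0.04 + 66.4·0.64 + 70.1·0.18 = 63.120 sabins.
Volume V = 8 × 8.3 × 3.1 = 205.84 m³.
RT60 = 0.161 · V / A = 0.161 × 205.84 / 63.120 = 0.525 s.

0.525 s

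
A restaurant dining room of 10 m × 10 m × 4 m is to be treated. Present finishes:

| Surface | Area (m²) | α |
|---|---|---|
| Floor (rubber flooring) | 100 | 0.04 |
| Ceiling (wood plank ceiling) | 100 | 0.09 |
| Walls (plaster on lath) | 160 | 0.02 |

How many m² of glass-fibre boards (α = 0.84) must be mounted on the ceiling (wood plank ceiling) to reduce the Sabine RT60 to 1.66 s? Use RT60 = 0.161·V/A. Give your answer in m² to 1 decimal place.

A₁ = Σ Sᵢαᵢ = 100×0.04 + 100×0.09 + 160×0.02 = 16.200 sabins.
Required A₂ = 0.161·400/1.66 = 38.795 sabins.
Absorption to add: 38.795 − 16.200 = 22.595 sabins.
Net gain per m²: Δα = 0.84 − 0.09 = 0.75.
Area = ΔA/Δα = 22.595/0.75 = 30.1 m².

30.1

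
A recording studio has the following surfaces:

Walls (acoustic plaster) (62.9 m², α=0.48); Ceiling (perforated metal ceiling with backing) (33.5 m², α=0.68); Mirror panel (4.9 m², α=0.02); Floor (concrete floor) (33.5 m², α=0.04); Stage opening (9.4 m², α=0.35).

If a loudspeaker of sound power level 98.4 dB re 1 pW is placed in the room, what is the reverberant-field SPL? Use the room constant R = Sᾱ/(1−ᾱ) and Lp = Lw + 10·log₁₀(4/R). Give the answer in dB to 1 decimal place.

A = 57.700 sabins; S = 144.2 m².
ᾱ = 0.4001, so room constant R = A/(1−ᾱ) = 96.183 m².
Lp = 98.4 + 10·log₁₀(4/96.183) = 98.4 + (-13.81) = 84.6 dB.

84.6 dB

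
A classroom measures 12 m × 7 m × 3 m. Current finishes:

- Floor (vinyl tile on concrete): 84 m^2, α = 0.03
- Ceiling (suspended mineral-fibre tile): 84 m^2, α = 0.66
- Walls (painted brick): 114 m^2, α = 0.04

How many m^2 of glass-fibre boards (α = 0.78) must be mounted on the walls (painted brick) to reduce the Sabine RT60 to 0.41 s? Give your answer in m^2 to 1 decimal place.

49.2

Equivalent absorption area: A₁ = 84*0.03 + 84*0.66 + 114*0.04 = 62.520 m^2.
Required A₂ = 0.161·252/0.41 = 98.956 sabins.
Absorption to add: 98.956 − 62.520 = 36.436 sabins.
Net gain per m^2: Δα = 0.78 − 0.04 = 0.74.
Panel area = 36.436 / 0.74 = 49.2 m^2.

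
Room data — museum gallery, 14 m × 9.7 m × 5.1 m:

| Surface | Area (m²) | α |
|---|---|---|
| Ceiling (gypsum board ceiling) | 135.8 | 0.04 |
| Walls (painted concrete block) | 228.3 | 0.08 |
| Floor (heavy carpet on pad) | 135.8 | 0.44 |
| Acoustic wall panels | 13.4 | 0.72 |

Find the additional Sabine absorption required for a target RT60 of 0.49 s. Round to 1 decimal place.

Summing Sᵢαᵢ: 5.432 + 18.264 + 59.752 + 9.648 → A₁ = 93.096 sabins.
V = 692.58 m³. Required absorption A₂ = 0.161 × 692.58 / 0.49 = 227.562 sabins.
Additional absorption ΔA = 227.562 − 93.096 = 134.5 sabins.

134.5 sabins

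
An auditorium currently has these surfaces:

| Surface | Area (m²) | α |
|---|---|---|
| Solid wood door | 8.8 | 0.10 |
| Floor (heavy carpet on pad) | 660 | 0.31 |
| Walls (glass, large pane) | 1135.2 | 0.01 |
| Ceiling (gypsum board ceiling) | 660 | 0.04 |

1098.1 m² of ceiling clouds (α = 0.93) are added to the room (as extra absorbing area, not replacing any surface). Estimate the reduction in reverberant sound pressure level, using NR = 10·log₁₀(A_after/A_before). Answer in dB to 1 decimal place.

7.2 dB

Summing Sᵢαᵢ: 0.880 + 204.600 + 11.352 + 26.400 → A_before = 243.232 sabins.
Treatment contributes 1098.1·0.93 = 1021.233 sabins.
New total A_after = 1264.465 sabins.
NR = 10·log₁₀(1264.465/243.232) = 7.2 dB.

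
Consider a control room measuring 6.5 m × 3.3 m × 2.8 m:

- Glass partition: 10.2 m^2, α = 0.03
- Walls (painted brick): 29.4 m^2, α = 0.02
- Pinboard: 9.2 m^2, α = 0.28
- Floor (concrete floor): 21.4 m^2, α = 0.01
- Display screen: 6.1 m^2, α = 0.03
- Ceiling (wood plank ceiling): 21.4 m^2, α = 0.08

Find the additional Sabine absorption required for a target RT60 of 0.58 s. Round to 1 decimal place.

Summing Sᵢαᵢ: 0.306 + 0.588 + 2.576 + 0.214 + 0.183 + 1.712 → A₁ = 5.579 sabins.
For T = 0.58 s, need A₂ = 0.161·V/T = 0.161·60.06/0.58 = 16.672 sabins.
Additional absorption ΔA = 16.672 − 5.579 = 11.1 sabins.

11.1 sabins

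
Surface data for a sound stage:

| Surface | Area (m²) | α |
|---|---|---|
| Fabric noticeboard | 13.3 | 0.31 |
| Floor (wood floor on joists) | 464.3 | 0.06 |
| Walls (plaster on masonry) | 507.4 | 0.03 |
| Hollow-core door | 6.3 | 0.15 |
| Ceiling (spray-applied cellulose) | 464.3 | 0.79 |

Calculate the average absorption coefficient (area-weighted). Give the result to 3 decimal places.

Total surface area S = 1455.6 m².
Σ(Sᵢαᵢ) = 13.3·0.31 + 464.3·0.06 + 507.4·0.03 + 6.3·0.15 + 464.3·0.79 = 414.945.
ᾱ = 414.945 / 1455.6 = 0.285.

0.285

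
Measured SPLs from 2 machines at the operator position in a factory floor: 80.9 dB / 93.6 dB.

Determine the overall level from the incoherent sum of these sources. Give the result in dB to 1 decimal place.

Sum in the linear (power) domain: Σ 10^(Lᵢ/10) = 10^(80.9/10) + 10^(93.6/10) = 2.414e+09.
Combined level = 10 log₁₀(2.414e+09) = 93.8 dB.

93.8 dB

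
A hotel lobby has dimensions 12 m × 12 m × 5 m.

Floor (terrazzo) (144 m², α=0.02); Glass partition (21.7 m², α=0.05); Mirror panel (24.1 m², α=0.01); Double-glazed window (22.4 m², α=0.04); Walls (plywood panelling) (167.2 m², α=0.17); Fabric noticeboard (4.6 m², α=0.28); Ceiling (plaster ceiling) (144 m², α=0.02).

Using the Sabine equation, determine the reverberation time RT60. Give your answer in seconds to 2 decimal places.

Summing Sᵢαᵢ: 2.880 + 1.085 + 0.241 + 0.896 + 28.424 + 1.288 + 2.880 → A = 37.694 sabins.
Room volume: 720 m³.
T = 0.161 V/A = 0.161·720/37.694 = 3.08 s.

3.08 seconds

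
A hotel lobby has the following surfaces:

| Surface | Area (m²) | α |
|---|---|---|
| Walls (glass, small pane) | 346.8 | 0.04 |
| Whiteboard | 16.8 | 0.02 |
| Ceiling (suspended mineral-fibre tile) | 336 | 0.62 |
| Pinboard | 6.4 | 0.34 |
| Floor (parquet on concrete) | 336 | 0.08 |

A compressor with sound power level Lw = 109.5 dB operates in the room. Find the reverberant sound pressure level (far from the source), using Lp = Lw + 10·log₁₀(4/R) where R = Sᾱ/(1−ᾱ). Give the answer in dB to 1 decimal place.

A = 251.584 sabins; S = 1042.0 m².
ᾱ = 0.2414, so room constant R = A/(1−ᾱ) = 331.642 m².
Lp = Lw + 10 log₁₀(4/R) = 109.5 -19.19 = 90.3 dB.

90.3 dB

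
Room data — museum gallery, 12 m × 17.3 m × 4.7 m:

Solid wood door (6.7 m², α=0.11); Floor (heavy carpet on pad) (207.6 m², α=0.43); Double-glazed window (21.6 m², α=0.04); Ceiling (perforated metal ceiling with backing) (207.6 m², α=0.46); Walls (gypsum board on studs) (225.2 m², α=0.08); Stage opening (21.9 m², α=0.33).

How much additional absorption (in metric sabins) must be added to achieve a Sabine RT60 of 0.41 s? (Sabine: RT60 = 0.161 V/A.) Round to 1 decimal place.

171.5 sabins

Equivalent absorption area: A₁ = 6.7·0.11 + 207.6·0.43 + 21.6·0.04 + 207.6·0.46 + 225.2·0.08 + 21.9·0.33 = 211.608 m².
For T = 0.41 s, need A₂ = 0.161·V/T = 0.161·975.72/0.41 = 383.149 sabins.
Additional absorption ΔA = 383.149 − 211.608 = 171.5 sabins.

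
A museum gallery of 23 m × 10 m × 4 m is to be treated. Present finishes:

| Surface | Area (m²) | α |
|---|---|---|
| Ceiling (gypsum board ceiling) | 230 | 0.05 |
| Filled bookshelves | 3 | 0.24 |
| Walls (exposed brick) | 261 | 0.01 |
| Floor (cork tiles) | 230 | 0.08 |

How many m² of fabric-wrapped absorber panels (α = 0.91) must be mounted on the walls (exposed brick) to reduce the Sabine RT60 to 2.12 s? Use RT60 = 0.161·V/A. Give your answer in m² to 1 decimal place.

40.7

Equivalent absorption area: A₁ = 230·0.05 + 3·0.24 + 261·0.01 + 230·0.08 = 33.230 m².
V = 920 m³. Target absorption A₂ = 0.161 × 920 / 2.12 = 69.868 sabins.
Absorption to add: 69.868 − 33.230 = 36.638 sabins.
Net gain per m²: Δα = 0.91 − 0.01 = 0.90.
Area = ΔA/Δα = 36.638/0.90 = 40.7 m².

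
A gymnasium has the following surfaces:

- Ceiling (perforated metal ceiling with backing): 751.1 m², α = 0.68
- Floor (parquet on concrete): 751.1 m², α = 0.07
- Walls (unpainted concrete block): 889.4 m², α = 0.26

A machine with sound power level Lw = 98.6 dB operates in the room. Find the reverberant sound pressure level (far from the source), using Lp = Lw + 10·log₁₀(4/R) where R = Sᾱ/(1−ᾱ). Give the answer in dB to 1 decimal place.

73.9 dB

A = 794.569 sabins; S = 2391.6 m².
ᾱ = 0.3322, so room constant R = A/(1−ᾱ) = 1189.831 m².
Lp = Lw + 10 log₁₀(4/R) = 98.6 -24.73 = 73.9 dB.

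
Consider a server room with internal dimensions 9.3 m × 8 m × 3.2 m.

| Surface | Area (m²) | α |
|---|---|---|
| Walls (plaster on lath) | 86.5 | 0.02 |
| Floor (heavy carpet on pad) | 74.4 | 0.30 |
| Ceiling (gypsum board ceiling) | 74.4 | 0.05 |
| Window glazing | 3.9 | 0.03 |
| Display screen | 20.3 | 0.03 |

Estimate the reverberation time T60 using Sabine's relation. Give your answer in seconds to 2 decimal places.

Total absorption A = 86.5×0.02 + 74.4×0.30 + 74.4×0.05 + 3.9×0.03 + 20.3×0.03
  = 1.730 + 22.320 + 3.720 + 0.117 + 0.609 = 28.496 m² sabins.
Volume V = 9.3 × 8 × 3.2 = 238.08 m³.
T = 0.161 V/A = 0.161·238.08/28.496 = 1.35 s.

1.35 seconds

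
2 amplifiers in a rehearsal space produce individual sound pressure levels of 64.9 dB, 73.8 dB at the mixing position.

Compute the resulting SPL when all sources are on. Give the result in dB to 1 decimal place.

Sum in the linear (power) domain: Σ 10^(Lᵢ/10) = 10^(64.9/10) + 10^(73.8/10) = 2.708e+07.
L_total = 10·log₁₀(2.708e+07) = 74.3 dB.

74.3 dB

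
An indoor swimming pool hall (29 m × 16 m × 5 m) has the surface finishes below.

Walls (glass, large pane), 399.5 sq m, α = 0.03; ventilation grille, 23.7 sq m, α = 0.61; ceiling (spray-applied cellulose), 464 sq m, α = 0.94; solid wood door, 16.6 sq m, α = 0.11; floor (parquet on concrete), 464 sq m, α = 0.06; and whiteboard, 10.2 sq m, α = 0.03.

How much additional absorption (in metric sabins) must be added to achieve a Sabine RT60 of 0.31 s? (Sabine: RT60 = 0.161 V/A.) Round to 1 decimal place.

712.3 sabins

Equivalent absorption area: A₁ = 399.5×0.03 + 23.7×0.61 + 464×0.94 + 16.6×0.11 + 464×0.06 + 10.2×0.03 = 492.574 sq m.
V = 2320 m³. Required absorption A₂ = 0.161 × 2320 / 0.31 = 1204.903 sabins.
ΔA = A₂ − A₁ = 1204.903 − 492.574 = 712.3 sabins.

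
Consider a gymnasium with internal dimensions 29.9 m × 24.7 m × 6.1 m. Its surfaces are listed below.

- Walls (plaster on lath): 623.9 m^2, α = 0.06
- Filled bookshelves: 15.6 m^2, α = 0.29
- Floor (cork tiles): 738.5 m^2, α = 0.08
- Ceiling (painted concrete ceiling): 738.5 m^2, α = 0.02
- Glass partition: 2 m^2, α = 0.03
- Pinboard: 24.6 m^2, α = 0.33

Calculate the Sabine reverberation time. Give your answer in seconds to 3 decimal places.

A = Σ Sᵢαᵢ = 623.9*0.06 + 15.6*0.29 + 738.5*0.08 + 738.5*0.02 + 2*0.03 + 24.6*0.33 = 123.986 sabins.
Volume V = 29.9 × 24.7 × 6.1 = 4505.033 m³.
RT60 = 0.161 · V / A = 0.161 × 4505.033 / 123.986 = 5.850 s.

5.850 seconds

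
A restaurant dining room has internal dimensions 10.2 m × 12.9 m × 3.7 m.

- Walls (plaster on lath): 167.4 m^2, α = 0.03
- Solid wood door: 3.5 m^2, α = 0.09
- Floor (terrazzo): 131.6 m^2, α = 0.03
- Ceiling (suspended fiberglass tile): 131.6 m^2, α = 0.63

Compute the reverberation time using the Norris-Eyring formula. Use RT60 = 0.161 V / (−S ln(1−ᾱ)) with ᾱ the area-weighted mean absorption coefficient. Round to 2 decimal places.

0.76 s

Total surface area S = 167.4 + 3.5 + 131.6 + 131.6 = 434.1 m^2.
Absorption A = 167.4·0.03 + 3.5·0.09 + 131.6·0.03 + 131.6·0.63 = 92.193 sabins.
Mean coefficient ᾱ = A/S = 0.2124.
−S·ln(1−ᾱ) = −434.1 × ln(1 − 0.2124) = 103.648.
V = 10.2 × 12.9 × 3.7 = 486.846 m³.
T = 0.161·V/[−S·ln(1−ᾱ)] = 0.161·486.846/103.648 = 0.76 s.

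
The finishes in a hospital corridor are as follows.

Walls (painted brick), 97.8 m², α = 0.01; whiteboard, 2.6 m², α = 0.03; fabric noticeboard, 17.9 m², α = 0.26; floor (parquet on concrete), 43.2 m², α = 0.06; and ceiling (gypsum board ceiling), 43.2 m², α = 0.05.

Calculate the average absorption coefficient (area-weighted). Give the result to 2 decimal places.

0.05

S = Σ Sᵢ = 97.8 + 2.6 + 17.9 + 43.2 + 43.2 = 204.7 m².
Weighted sum Σ Sα = 10.462.
ᾱ = A/S = 0.05.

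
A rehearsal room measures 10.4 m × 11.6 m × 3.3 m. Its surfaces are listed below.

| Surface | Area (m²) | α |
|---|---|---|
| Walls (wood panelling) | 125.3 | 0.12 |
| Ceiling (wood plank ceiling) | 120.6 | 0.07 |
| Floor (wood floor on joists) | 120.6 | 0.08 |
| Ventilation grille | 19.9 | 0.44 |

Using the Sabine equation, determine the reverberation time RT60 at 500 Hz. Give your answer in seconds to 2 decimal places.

1.53 s

A = Σ Sᵢαᵢ = 125.3×0.12 + 120.6×0.07 + 120.6×0.08 + 19.9×0.44 = 41.882 sabins.
V = 10.4·11.6·3.3 = 398.112 m³.
Sabine: RT60 = 0.161 × 398.112 / 41.882 = 1.53 s.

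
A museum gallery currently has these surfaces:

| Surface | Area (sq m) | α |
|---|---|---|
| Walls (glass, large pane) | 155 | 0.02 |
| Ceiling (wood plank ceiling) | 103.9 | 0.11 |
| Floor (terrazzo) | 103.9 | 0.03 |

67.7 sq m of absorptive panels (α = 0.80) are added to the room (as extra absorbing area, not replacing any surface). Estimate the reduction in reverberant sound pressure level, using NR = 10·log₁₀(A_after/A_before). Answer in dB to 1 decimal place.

6.1 dB

A_before = Σ Sᵢαᵢ = 155×0.02 + 103.9×0.11 + 103.9×0.03 = 17.646 sabins.
Treatment contributes 67.7·0.80 = 54.160 sabins.
New total A_after = 71.806 sabins.
Reduction = 10 log₁₀(A_after/A_before) = 10 log₁₀(4.0693) = 6.1 dB.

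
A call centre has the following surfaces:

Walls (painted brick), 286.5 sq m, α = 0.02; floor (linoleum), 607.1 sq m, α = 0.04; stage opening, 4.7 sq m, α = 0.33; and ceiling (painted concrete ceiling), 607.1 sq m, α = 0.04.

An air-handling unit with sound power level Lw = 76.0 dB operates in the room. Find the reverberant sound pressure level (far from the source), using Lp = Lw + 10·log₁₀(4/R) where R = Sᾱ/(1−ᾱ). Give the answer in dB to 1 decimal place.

A = 55.849 sabins; S = 1505.4 sq m.
ᾱ = 55.849/1505.4 = 0.0371; R = Sᾱ/(1−ᾱ) = 55.849/(1−0.0371) = 58.001 sq m.
Lp = Lw + 10 log₁₀(4/R) = 76.0 -11.61 = 64.4 dB.

64.4 dB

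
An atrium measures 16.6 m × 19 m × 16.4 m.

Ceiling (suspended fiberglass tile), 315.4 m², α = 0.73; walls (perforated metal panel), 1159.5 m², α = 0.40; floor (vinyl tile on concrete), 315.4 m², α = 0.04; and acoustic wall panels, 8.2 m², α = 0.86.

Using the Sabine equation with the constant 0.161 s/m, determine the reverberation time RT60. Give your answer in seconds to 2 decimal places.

1.17 sec

Equivalent absorption area: A = 315.4*0.73 + 1159.5*0.40 + 315.4*0.04 + 8.2*0.86 = 713.710 m².
Room volume: 5172.56 m³.
T = 0.161 V/A = 0.161·5172.56/713.710 = 1.17 s.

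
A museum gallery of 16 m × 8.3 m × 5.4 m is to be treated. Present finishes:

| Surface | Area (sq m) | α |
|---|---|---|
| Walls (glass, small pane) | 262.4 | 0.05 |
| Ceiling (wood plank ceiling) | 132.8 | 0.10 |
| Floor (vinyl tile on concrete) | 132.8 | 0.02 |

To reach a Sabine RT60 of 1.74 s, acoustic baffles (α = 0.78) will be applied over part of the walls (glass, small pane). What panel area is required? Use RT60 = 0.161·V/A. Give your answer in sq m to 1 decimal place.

51.1

Total absorption A₁ = 262.4×0.05 + 132.8×0.10 + 132.8×0.02
  = 13.120 + 13.280 + 2.656 = 29.056 sq m sabins.
Required A₂ = 0.161·717.12/1.74 = 66.354 sabins.
ΔA needed = 66.354 − 29.056 = 37.298 sabins.
Each sq m of panel replacing the walls (glass, small pane) adds (0.78 − 0.05) = 0.73 sabins.
Panel area = 37.298 / 0.73 = 51.1 sq m.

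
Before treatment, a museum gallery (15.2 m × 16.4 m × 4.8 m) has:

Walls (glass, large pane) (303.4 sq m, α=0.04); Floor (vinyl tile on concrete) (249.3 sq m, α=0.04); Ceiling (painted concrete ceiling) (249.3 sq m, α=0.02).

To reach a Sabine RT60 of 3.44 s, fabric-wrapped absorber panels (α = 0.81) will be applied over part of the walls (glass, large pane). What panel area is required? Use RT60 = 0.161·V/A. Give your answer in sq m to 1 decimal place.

A₁ = Σ Sᵢαᵢ = 303.4*0.04 + 249.3*0.04 + 249.3*0.02 = 27.094 sabins.
Required A₂ = 0.161·1196.544/3.44 = 56.001 sabins.
Absorption to add: 56.001 − 27.094 = 28.907 sabins.
Net gain per sq m: Δα = 0.81 − 0.04 = 0.77.
Area = ΔA/Δα = 28.907/0.77 = 37.5 sq m.

37.5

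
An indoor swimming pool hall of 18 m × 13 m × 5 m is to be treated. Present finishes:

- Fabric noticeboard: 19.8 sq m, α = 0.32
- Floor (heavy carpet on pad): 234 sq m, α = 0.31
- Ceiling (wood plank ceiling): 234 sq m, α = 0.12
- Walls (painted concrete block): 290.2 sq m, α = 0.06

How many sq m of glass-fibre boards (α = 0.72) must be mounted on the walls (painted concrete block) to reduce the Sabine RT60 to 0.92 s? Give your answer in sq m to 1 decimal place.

A₁ = Σ Sᵢαᵢ = 19.8*0.32 + 234*0.31 + 234*0.12 + 290.2*0.06 = 124.368 sabins.
Required A₂ = 0.161·1170/0.92 = 204.750 sabins.
ΔA needed = 204.750 − 124.368 = 80.382 sabins.
Each sq m of panel replacing the walls (painted concrete block) adds (0.72 − 0.06) = 0.66 sabins.
Area = ΔA/Δα = 80.382/0.66 = 121.8 sq m.

121.8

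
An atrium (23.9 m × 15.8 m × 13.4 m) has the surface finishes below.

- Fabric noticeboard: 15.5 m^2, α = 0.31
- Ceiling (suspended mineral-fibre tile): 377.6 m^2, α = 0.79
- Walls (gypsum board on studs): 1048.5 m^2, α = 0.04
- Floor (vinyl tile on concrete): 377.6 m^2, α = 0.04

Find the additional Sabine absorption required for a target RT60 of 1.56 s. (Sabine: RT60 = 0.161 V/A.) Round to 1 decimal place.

Total absorption A₁ = 15.5×0.31 + 377.6×0.79 + 1048.5×0.04 + 377.6×0.04
  = 4.805 + 298.304 + 41.940 + 15.104 = 360.153 m^2 sabins.
For T = 1.56 s, need A₂ = 0.161·V/T = 0.161·5060.108/1.56 = 522.229 sabins.
Additional absorption ΔA = 522.229 − 360.153 = 162.1 sabins.

162.1 sabins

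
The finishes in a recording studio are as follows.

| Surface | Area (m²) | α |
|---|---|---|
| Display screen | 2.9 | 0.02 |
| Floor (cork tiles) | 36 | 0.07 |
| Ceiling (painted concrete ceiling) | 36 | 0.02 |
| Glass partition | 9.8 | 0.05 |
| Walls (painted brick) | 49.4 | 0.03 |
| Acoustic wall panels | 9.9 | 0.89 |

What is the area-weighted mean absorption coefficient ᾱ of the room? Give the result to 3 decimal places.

0.098

Total surface area S = 144.0 m².
A = 2.9×0.02 + 36×0.07 + 36×0.02 + 9.8×0.05 + 49.4×0.03 + 9.9×0.89 = 14.081 sabins.
ᾱ = 14.081 / 144.0 = 0.098.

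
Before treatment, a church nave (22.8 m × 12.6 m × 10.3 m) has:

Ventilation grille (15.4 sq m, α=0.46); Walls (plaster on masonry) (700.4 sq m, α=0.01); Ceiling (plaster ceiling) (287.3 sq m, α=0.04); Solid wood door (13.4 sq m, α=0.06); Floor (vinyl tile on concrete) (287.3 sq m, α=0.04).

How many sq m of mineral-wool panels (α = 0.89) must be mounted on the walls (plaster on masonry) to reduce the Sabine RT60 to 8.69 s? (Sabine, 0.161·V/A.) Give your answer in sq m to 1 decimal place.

Summing Sᵢαᵢ: 7.084 + 7.004 + 11.492 + 0.804 + 11.492 → A₁ = 37.876 sabins.
Required A₂ = 0.161·2958.984/8.69 = 54.821 sabins.
Absorption to add: 54.821 − 37.876 = 16.945 sabins.
Each sq m of panel replacing the walls (plaster on masonry) adds (0.89 − 0.01) = 0.88 sabins.
Panel area = 16.945 / 0.88 = 19.3 sq m.

19.3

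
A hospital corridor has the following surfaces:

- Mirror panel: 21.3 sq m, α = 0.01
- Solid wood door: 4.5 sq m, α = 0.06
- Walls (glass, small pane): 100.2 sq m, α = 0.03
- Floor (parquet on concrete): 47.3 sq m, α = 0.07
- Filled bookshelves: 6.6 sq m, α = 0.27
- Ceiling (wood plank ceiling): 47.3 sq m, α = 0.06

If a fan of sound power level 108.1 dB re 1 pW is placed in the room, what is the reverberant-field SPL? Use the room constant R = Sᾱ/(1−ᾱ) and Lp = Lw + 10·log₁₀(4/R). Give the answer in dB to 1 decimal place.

103.3 dB

A = 11.420 sabins; S = 227.2 sq m.
ᾱ = 11.420/227.2 = 0.0503; R = Sᾱ/(1−ᾱ) = 11.420/(1−0.0503) = 12.025 sq m.
Lp = 108.1 + 10·log₁₀(4/12.025) = 108.1 + (-4.78) = 103.3 dB.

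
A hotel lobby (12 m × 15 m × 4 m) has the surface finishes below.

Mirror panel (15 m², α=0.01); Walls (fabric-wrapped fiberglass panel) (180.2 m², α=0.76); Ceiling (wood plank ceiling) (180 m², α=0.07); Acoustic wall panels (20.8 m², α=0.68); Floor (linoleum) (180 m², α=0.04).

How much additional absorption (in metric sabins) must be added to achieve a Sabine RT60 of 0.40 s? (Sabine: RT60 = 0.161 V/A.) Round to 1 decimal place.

118.8 sabins

Equivalent absorption area: A₁ = 15·0.01 + 180.2·0.76 + 180·0.07 + 20.8·0.68 + 180·0.04 = 171.046 m².
For T = 0.40 s, need A₂ = 0.161·V/T = 0.161·720/0.40 = 289.800 sabins.
ΔA = A₂ − A₁ = 289.800 − 171.046 = 118.8 sabins.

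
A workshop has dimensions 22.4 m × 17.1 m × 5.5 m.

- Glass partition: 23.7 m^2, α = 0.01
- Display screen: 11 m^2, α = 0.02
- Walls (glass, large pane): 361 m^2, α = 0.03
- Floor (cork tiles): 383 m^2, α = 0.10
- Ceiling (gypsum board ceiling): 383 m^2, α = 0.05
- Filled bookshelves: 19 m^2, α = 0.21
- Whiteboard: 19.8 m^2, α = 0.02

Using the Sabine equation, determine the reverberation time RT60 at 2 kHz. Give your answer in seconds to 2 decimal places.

4.64 s

Total absorption A = 23.7·0.01 + 11·0.02 + 361·0.03 + 383·0.10 + 383·0.05 + 19·0.21 + 19.8·0.02
  = 0.237 + 0.220 + 10.830 + 38.300 + 19.150 + 3.990 + 0.396 = 73.123 m^2 sabins.
Room volume: 2106.72 m³.
RT60 = 0.161 · V / A = 0.161 × 2106.72 / 73.123 = 4.64 s.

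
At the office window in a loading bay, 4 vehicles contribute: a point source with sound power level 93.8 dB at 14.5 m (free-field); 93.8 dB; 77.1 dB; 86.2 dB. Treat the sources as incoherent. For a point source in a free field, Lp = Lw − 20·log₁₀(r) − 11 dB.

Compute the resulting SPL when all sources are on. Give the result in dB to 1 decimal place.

94.6 dB

Source at 14.5 m: Lp = 93.8 − 20·log₁₀(14.5) − 11 = 59.6 dB.
Converting to relative power and adding: 10^(59.6/10) + 10^(93.8/10) + 10^(77.1/10) + 10^(86.2/10) = 2.868e+09.
Combined level = 10 log₁₀(2.868e+09) = 94.6 dB.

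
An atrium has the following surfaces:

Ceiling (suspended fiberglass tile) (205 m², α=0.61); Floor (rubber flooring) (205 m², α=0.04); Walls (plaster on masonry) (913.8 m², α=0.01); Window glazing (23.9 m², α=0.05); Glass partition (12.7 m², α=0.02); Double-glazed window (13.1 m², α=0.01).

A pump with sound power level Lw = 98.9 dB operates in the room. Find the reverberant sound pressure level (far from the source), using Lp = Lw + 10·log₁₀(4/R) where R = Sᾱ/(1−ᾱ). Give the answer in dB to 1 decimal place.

82.9 dB

Σ(Sᵢαᵢ) = 205×0.61 + 205×0.04 + 913.8×0.01 + 23.9×0.05 + 12.7×0.02 + 13.1×0.01 = 143.968; total area S = 1373.5 m².
ᾱ = 143.968/1373.5 = 0.1048; R = Sᾱ/(1−ᾱ) = 143.968/(1−0.1048) = 160.822 m².
Lp = 98.9 + 10·log₁₀(4/160.822) = 98.9 + (-16.04) = 82.9 dB.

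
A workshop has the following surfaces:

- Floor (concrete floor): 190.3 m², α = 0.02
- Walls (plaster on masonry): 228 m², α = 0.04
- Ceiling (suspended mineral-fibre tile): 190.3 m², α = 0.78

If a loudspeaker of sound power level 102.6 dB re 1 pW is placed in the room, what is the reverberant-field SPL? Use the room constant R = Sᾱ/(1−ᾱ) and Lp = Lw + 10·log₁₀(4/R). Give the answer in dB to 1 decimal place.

Σ(Sᵢαᵢ) = 190.3·0.02 + 228·0.04 + 190.3·0.78 = 161.360; total area S = 608.6 m².
ᾱ = 161.360/608.6 = 0.2651; R = Sᾱ/(1−ᾱ) = 161.360/(1−0.2651) = 219.567 m².
Lp = 102.6 + 10·log₁₀(4/219.567) = 102.6 + (-17.40) = 85.2 dB.

85.2 dB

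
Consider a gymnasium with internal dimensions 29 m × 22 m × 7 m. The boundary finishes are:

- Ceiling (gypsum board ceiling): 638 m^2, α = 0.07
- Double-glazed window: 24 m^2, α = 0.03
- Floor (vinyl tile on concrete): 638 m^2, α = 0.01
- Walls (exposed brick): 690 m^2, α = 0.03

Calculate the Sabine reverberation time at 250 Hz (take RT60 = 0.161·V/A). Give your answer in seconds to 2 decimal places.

Total absorption A = 638*0.07 + 24*0.03 + 638*0.01 + 690*0.03
  = 44.660 + 0.720 + 6.380 + 20.700 = 72.460 m^2 sabins.
V = 29·22·7 = 4466 m³.
RT60 = 0.161 · V / A = 0.161 × 4466 / 72.460 = 9.92 s.

9.92 s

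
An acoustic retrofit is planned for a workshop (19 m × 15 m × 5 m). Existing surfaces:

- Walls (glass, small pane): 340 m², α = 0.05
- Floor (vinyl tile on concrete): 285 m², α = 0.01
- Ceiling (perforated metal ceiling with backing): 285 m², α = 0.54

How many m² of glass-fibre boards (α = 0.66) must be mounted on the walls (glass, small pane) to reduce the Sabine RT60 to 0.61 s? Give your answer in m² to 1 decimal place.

Total absorption A₁ = 340*0.05 + 285*0.01 + 285*0.54
  = 17.000 + 2.850 + 153.900 = 173.750 m² sabins.
Required A₂ = 0.161·1425/0.61 = 376.107 sabins.
Absorption to add: 376.107 − 173.750 = 202.357 sabins.
Net gain per m²: Δα = 0.66 − 0.05 = 0.61.
Panel area = 202.357 / 0.61 = 331.7 m².

331.7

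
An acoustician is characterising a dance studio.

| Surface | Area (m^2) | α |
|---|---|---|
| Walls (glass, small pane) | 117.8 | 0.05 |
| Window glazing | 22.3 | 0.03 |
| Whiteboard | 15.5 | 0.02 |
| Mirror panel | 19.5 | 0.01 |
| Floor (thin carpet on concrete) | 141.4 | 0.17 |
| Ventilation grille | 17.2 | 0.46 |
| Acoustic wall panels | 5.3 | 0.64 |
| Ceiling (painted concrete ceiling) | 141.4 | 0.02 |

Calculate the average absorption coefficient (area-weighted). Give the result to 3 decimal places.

S = Σ Sᵢ = 117.8 + 22.3 + 15.5 + 19.5 + 141.4 + 17.2 + 5.3 + 141.4 = 480.4 m^2.
A = 117.8×0.05 + 22.3×0.03 + 15.5×0.02 + 19.5×0.01 + 141.4×0.17 + 17.2×0.46 + 5.3×0.64 + 141.4×0.02 = 45.234 sabins.
ᾱ = A/S = 0.094.

0.094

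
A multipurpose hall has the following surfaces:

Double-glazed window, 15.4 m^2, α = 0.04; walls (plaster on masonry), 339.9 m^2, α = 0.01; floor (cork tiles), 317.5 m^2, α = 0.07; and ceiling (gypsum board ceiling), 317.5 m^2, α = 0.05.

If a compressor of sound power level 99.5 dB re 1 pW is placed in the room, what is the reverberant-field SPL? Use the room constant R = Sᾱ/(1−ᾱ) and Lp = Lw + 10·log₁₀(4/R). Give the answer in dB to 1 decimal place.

89.1 dB

Σ(Sᵢαᵢ) = 15.4·0.04 + 339.9·0.01 + 317.5·0.07 + 317.5·0.05 = 42.115; total area S = 990.3 m^2.
ᾱ = 42.115/990.3 = 0.0425; R = Sᾱ/(1−ᾱ) = 42.115/(1−0.0425) = 43.984 m^2.
Lp = 99.5 + 10·log₁₀(4/43.984) = 99.5 + (-10.41) = 89.1 dB.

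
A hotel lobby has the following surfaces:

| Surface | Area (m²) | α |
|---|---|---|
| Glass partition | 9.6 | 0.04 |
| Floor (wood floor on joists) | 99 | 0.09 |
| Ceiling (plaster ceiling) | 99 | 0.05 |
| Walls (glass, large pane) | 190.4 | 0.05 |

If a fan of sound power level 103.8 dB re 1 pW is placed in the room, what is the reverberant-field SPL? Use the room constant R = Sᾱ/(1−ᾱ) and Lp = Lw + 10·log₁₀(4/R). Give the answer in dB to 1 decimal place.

95.8 dB

A = 23.764 sabins; S = 398.0 m².
ᾱ = 0.0597, so room constant R = A/(1−ᾱ) = 25.273 m².
Lp = 103.8 + 10·log₁₀(4/25.273) = 103.8 + (-8.01) = 95.8 dB.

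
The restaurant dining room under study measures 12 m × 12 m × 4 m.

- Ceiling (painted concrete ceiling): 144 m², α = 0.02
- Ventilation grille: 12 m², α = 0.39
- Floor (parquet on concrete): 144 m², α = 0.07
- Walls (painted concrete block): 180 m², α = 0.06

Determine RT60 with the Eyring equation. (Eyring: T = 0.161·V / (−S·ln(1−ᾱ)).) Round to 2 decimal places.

3.16 s

Total surface area S = 144 + 12 + 144 + 180 = 480.0 m².
Σ(Sᵢαᵢ) = 144×0.02 + 12×0.39 + 144×0.07 + 180×0.06 = 28.440.
ᾱ = 28.440 / 480.0 = 0.0593.
Eyring denominator: −S ln(1−ᾱ) = 29.343.
V = 12 × 12 × 4 = 576 m³.
T = 0.161·V/[−S·ln(1−ᾱ)] = 0.161·576/29.343 = 3.16 s.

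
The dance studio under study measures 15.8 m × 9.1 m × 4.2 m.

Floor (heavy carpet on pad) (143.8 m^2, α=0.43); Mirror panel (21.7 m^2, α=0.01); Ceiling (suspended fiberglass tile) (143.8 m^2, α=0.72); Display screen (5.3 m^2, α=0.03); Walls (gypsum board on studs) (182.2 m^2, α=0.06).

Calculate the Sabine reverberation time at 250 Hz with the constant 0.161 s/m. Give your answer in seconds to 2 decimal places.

0.55 seconds

Summing Sᵢαᵢ: 61.834 + 0.217 + 103.536 + 0.159 + 10.932 → A = 176.678 sabins.
V = 15.8·9.1·4.2 = 603.876 m³.
Sabine: RT60 = 0.161 × 603.876 / 176.678 = 0.55 s.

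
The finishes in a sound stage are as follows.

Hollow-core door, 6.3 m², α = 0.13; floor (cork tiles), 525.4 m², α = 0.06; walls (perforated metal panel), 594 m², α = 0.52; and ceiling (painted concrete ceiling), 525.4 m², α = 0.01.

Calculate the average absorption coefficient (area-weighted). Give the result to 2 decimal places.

0.21

S = Σ Sᵢ = 6.3 + 525.4 + 594 + 525.4 = 1651.1 m².
Weighted sum Σ Sα = 346.477.
ᾱ = 346.477 / 1651.1 = 0.21.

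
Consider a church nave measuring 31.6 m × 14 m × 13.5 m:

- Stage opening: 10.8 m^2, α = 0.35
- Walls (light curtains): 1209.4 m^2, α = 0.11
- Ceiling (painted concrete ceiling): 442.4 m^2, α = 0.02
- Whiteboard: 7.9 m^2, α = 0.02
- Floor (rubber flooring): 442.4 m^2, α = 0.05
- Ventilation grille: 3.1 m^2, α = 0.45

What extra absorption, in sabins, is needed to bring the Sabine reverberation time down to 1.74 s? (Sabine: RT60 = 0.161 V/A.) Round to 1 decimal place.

Total absorption A₁ = 10.8·0.35 + 1209.4·0.11 + 442.4·0.02 + 7.9·0.02 + 442.4·0.05 + 3.1·0.45
  = 3.780 + 133.034 + 8.848 + 0.158 + 22.120 + 1.395 = 169.335 m^2 sabins.
For T = 1.74 s, need A₂ = 0.161·V/T = 0.161·5972.4/1.74 = 552.619 sabins.
Shortfall: 552.619 − 169.335 = 383.3 sabins.

383.3 sabins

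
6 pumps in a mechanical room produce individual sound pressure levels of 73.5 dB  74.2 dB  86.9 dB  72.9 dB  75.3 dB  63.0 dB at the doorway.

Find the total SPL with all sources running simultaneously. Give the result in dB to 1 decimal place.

87.7 dB

Converting to relative power and adding: 10^(73.5/10) + 10^(74.2/10) + 10^(86.9/10) + 10^(72.9/10) + 10^(75.3/10) + 10^(63.0/10) = 5.938e+08.
L_total = 10·log₁₀(5.938e+08) = 87.7 dB.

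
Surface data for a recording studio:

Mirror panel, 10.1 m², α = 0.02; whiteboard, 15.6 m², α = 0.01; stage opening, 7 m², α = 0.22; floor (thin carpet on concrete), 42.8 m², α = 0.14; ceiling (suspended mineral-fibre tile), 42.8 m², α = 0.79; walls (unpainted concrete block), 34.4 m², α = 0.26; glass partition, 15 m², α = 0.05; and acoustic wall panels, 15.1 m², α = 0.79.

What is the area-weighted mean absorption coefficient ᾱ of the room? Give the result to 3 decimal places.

0.346

Total surface area S = 182.8 m².
Σ(Sᵢαᵢ) = 10.1*0.02 + 15.6*0.01 + 7*0.22 + 42.8*0.14 + 42.8*0.79 + 34.4*0.26 + 15*0.05 + 15.1*0.79 = 63.325.
ᾱ = A/S = 0.346.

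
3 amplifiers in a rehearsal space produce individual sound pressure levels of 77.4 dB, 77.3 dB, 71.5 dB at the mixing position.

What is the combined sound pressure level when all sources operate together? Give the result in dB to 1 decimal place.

80.9 dB

Converting to relative power and adding: 10^(77.4/10) + 10^(77.3/10) + 10^(71.5/10) = 1.228e+08.
Back to dB: 10·log₁₀ Σ = 80.9 dB.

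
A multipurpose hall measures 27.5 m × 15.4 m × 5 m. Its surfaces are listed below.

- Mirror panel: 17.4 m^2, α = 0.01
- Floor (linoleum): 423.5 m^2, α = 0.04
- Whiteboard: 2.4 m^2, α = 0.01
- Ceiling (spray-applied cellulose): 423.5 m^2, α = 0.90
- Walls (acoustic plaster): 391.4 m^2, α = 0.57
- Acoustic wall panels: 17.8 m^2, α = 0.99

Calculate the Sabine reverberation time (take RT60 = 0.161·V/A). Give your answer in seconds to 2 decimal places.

0.53 s

Equivalent absorption area: A = 17.4*0.01 + 423.5*0.04 + 2.4*0.01 + 423.5*0.90 + 391.4*0.57 + 17.8*0.99 = 639.008 m^2.
Room volume: 2117.5 m³.
RT60 = 0.161 · V / A = 0.161 × 2117.5 / 639.008 = 0.53 s.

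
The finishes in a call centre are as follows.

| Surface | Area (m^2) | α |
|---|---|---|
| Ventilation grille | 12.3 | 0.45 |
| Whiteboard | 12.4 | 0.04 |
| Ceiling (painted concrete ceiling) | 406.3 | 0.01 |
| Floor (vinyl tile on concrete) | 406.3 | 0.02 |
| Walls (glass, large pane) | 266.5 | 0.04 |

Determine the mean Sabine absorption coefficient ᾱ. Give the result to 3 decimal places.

0.026

S = Σ Sᵢ = 12.3 + 12.4 + 406.3 + 406.3 + 266.5 = 1103.8 m^2.
Σ(Sᵢαᵢ) = 12.3*0.45 + 12.4*0.04 + 406.3*0.01 + 406.3*0.02 + 266.5*0.04 = 28.880.
ᾱ = 28.880 / 1103.8 = 0.026.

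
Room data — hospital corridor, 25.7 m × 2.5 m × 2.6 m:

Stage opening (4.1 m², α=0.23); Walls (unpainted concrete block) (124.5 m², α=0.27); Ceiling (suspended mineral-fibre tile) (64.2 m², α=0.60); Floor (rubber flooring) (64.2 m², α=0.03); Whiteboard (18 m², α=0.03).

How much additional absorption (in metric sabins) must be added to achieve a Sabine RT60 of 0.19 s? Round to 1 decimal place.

66.0 sabins

Summing Sᵢαᵢ: 0.943 + 33.615 + 38.520 + 1.926 + 0.540 → A₁ = 75.544 sabins.
For T = 0.19 s, need A₂ = 0.161·V/T = 0.161·167.05/0.19 = 141.553 sabins.
Shortfall: 141.553 − 75.544 = 66.0 sabins.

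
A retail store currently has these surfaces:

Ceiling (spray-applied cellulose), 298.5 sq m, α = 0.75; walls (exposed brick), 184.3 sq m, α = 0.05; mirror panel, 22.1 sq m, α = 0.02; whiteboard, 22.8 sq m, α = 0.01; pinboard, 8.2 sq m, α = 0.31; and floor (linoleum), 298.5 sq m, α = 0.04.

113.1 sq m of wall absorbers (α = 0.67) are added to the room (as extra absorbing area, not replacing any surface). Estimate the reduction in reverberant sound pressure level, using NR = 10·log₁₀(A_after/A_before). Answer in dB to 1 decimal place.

1.2 dB

Summing Sᵢαᵢ: 223.875 + 9.215 + 0.442 + 0.228 + 2.542 + 11.940 → A_before = 248.242 sabins.
Added absorption = 113.1 × 0.67 = 75.777 sabins.
New total A_after = 324.019 sabins.
NR = 10·log₁₀(324.019/248.242) = 1.2 dB.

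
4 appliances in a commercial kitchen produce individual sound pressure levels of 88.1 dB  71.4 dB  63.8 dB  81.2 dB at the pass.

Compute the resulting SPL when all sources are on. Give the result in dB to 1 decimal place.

89.0 dB

Sum in the linear (power) domain: Σ 10^(Lᵢ/10) = 10^(88.1/10) + 10^(71.4/10) + 10^(63.8/10) + 10^(81.2/10) = 7.937e+08.
Combined level = 10 log₁₀(7.937e+08) = 89.0 dB.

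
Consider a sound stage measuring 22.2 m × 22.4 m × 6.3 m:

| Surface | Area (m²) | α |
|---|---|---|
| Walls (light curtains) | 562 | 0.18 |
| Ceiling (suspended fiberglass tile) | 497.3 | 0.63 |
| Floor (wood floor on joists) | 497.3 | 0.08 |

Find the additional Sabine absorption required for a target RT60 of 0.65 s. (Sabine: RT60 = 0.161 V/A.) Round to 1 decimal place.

Equivalent absorption area: A₁ = 562*0.18 + 497.3*0.63 + 497.3*0.08 = 454.243 m².
For T = 0.65 s, need A₂ = 0.161·V/T = 0.161·3132.864/0.65 = 775.986 sabins.
Shortfall: 775.986 − 454.243 = 321.7 sabins.

321.7 sabins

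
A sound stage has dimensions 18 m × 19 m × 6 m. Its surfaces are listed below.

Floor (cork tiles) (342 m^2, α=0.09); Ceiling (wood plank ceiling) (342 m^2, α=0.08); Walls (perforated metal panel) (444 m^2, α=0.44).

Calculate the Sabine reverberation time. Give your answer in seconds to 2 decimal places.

A = Σ Sᵢαᵢ = 342×0.09 + 342×0.08 + 444×0.44 = 253.500 sabins.
V = 18·19·6 = 2052 m³.
RT60 = 0.161 · V / A = 0.161 × 2052 / 253.500 = 1.30 s.

1.30 s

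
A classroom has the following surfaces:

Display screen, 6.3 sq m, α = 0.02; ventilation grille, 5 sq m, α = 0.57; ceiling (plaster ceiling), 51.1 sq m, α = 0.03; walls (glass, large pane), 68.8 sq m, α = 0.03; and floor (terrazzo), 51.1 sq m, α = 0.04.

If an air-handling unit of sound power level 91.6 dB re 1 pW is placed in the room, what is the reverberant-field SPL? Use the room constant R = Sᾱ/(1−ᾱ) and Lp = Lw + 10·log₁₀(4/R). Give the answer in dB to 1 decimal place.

A = 8.617 sabins; S = 182.3 sq m.
ᾱ = 0.0473, so room constant R = A/(1−ᾱ) = 9.045 sq m.
Lp = 91.6 + 10·log₁₀(4/9.045) = 91.6 + (-3.54) = 88.1 dB.

88.1 dB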